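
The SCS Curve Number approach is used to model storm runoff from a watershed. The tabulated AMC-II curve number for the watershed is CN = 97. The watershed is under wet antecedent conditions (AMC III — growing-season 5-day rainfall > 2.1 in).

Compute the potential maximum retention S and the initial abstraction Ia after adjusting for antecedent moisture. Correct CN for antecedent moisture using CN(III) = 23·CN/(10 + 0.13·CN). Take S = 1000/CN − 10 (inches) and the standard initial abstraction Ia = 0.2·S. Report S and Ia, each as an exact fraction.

S = 300/2231 in ≈ 0.134 in; Ia = 60/2231 in ≈ 0.027 in

CN(III) from CN(II)=97: (23·97)/(10 + 0.13·97) = 223100/2261 ≈ 98.673
S = 1000/(223100/2261) − 10 = 300/2231 in ≈ 0.134 in
Ia = 0.2S: 0.2·0.134 = 0.027 in (exactly 60/2231)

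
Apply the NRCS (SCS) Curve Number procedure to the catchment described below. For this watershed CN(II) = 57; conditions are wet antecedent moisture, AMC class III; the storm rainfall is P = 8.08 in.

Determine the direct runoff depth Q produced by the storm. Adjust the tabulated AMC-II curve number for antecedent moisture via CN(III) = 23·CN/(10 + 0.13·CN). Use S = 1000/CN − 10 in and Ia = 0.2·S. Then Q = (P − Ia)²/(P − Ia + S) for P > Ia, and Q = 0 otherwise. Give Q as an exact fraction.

Adjust CN=57 to AMC III: 23·57/(10 + 0.13·57) → 1311 ÷ (1741/100) = 131100/1741 ≈ 75.302
S = 1000/(131100/1741) − 10 = 4300/1311 in ≈ 3.280 in
Initial abstraction Ia = S/5 = (4300/1311)/5 = 860/1311 ≈ 0.656 in
Since P=8.080 > Ia=0.656: effective rainfall P−Ia = 243322/32775 in
Q = (243322/32775)²/((243322/32775) + 4300/1311) = (59205595684/1074200625)/(350822/32775) = 29602797842/5749095525 in ≈ 5.149 in

Q = 29602797842/5749095525 in ≈ 5.149 in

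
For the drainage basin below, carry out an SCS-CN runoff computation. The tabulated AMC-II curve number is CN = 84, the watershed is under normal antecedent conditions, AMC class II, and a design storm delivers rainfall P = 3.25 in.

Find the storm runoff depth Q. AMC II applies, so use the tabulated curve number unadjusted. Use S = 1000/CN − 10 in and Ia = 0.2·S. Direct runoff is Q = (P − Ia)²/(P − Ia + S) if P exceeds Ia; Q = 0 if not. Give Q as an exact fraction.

Q = 58081/33684 in ≈ 1.724 in

Average conditions: CN = 84 (no AMC adjustment).
Retention S: 1000/CN − 10 with CN=84.000 → S = 40/21 ≈ 1.905 in
Ia = 0.2S: 0.2·1.905 = 0.381 in (exactly 8/21)
P − Ia = 3.250 − 0.381 = 241/84 ≈ 2.869 in (> 0, runoff occurs)
Q = (241/84)²/((241/84) + 40/21) = (58081/7056)/(401/84) = 58081/33684 in ≈ 1.724 in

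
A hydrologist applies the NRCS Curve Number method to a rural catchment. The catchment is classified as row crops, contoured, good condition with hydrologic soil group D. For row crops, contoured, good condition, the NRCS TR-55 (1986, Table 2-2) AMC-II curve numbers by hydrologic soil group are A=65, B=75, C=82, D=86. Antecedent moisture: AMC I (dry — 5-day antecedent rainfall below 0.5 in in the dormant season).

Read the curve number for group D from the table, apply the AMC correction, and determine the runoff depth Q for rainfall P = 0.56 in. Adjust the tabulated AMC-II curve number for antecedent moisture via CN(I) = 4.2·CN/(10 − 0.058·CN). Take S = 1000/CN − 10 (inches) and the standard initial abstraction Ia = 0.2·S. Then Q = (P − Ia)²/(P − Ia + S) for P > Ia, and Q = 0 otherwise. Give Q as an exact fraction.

NRCS table: row crops, contoured, good condition, soil group D → CN(II) = 86
Adjust CN=86 to AMC I: 4.2·86/(10 − 0.058·86) → (1806/5) ÷ (1253/250) = 12900/179 ≈ 72.067
S = 1000/(12900/179) − 10 = 500/129 in ≈ 3.876 in
Ia = 0.2S: 0.2·3.876 = 0.775 in (exactly 100/129)
P = 0.560 ≤ Ia = 0.775 in: entire storm abstracted, Q = 0.

Q = 0 in ≈ 0.000 in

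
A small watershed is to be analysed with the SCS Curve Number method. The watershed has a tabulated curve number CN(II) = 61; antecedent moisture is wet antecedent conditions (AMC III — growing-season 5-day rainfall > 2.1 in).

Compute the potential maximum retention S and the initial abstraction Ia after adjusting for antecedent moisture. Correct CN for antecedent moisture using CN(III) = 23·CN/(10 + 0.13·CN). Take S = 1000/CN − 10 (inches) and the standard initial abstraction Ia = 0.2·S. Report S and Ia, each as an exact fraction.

Wet (AMC III): CN(III) = 23·61/(10 + 0.13·61) = 1403/(1793/100) = 140300/1793 ≈ 78.249
Max retention: S = 1000/(140300/1793) − 10 = 3900/1403 in (≈ 2.780 in)
Ia = 0.2·(3900/1403) = 780/1403 in ≈ 0.556 in

S = 3900/1403 in ≈ 2.780 in; Ia = 780/1403 in ≈ 0.556 in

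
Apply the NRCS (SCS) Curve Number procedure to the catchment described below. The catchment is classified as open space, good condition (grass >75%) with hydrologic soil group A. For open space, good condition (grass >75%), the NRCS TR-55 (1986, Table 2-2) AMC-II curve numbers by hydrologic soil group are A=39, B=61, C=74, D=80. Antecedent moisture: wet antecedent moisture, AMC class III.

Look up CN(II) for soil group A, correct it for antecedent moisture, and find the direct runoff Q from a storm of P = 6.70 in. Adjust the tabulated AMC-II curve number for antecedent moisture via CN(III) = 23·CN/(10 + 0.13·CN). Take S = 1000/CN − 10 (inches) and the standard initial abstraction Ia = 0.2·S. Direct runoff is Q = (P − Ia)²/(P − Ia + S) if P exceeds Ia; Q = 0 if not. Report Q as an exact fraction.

Q = 2294314201/976824030 in ≈ 2.349 in

NRCS table: open space, good condition (grass >75%), soil group A → CN(II) = 39
Wet (AMC III): CN(III) = 23·39/(10 + 0.13·39) = 897/(1507/100) = 89700/1507 ≈ 59.522
S = 1000/(89700/1507) − 10 = 6100/897 in ≈ 6.800 in
Initial abstraction Ia = S/5 = (6100/897)/5 = 1220/897 ≈ 1.360 in
Since P=6.700 > Ia=1.360: effective rainfall P−Ia = 47899/8970 in
Q: (47899/8970)² ÷ (108899/8970) = 2294314201/976824030 in (≈ 2.349 in)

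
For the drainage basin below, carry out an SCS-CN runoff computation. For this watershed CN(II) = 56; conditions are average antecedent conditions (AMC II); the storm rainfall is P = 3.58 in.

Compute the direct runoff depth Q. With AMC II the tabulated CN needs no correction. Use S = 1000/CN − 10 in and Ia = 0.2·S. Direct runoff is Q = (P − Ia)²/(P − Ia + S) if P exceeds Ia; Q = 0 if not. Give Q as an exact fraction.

Q = 494209/1208550 in ≈ 0.409 in

AMC II — tabulated CN = 56 applies directly.
S = 1000/56 − 10 = 55/7 in ≈ 7.857 in
Ia = 0.2S: 0.2·7.857 = 1.571 in (exactly 11/7)
Since P=3.580 > Ia=1.571: effective rainfall P−Ia = 703/350 in
Q: (703/350)² ÷ (3453/350) = 494209/1208550 in (≈ 0.409 in)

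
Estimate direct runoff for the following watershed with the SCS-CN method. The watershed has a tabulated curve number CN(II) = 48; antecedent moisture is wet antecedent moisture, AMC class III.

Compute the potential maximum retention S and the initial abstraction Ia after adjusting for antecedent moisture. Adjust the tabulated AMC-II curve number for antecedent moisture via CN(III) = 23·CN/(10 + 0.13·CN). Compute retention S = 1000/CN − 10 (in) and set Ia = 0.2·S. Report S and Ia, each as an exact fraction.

S = 325/69 in ≈ 4.710 in; Ia = 65/69 in ≈ 0.942 in

Adjust CN=48 to AMC III: 23·48/(10 + 0.13·48) → 1104 ÷ (406/25) = 13800/203 ≈ 67.980
Retention S: 1000/CN − 10 with CN=67.980 → S = 325/69 ≈ 4.710 in
Ia = 0.2·(325/69) = 65/69 in ≈ 0.942 in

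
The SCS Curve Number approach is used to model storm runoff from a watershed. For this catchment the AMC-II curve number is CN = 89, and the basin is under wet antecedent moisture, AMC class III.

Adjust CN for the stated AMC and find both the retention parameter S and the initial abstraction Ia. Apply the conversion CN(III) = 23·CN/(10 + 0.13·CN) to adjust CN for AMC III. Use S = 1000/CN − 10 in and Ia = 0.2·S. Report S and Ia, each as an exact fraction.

S = 1100/2047 in ≈ 0.537 in; Ia = 220/2047 in ≈ 0.107 in

CN(III) from CN(II)=89: (23·89)/(10 + 0.13·89) = 204700/2157 ≈ 94.900
S = 1000/(204700/2157) − 10 = 1100/2047 in ≈ 0.537 in
Ia = 0.2S: 0.2·0.537 = 0.107 in (exactly 220/2047)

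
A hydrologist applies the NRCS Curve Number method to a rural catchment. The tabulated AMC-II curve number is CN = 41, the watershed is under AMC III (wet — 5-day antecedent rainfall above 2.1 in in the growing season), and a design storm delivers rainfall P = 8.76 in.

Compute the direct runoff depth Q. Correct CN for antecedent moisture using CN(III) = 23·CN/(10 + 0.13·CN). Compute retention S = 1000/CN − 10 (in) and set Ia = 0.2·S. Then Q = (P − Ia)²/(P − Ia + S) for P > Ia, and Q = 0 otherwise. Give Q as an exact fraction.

Q = 31335018289/7650488275 in ≈ 4.096 in

Adjust CN=41 to AMC III: 23·41/(10 + 0.13·41) → 943 ÷ (1533/100) = 94300/1533 ≈ 61.513
S = 1000/(94300/1533) − 10 = 5900/943 in ≈ 6.257 in
Initial abstraction Ia = S/5 = (5900/943)/5 = 1180/943 ≈ 1.251 in
P − Ia = 8.760 − 1.251 = 177017/23575 ≈ 7.509 in (> 0, runoff occurs)
Q = (177017/23575)²/((177017/23575) + 5900/943) = (31335018289/555780625)/(324517/23575) = 31335018289/7650488275 in ≈ 4.096 in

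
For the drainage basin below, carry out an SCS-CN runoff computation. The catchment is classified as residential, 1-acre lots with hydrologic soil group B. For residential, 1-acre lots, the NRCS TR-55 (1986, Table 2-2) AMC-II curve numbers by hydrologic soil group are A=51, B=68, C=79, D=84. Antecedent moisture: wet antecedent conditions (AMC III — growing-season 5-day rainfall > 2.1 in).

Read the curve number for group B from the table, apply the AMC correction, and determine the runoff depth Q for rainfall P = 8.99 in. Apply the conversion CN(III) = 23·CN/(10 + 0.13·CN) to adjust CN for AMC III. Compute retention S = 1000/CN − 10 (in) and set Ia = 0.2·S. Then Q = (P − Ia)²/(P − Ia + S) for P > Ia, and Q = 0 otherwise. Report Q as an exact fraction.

NRCS table: residential, 1-acre lots, soil group B → CN(II) = 68
CN(III) from CN(II)=68: (23·68)/(10 + 0.13·68) = 39100/471 ≈ 83.015
Retention S: 1000/CN − 10 with CN=83.015 → S = 800/391 ≈ 2.046 in
Initial abstraction Ia = S/5 = (800/391)/5 = 160/391 ≈ 0.409 in
Excess rainfall: 8.990 − 0.409 = 8.581 in; P > Ia so Q > 0
Q: (335509/39100)² ÷ (415509/39100) = 112566289081/16246401900 in (≈ 6.929 in)

Q = 112566289081/16246401900 in ≈ 6.929 in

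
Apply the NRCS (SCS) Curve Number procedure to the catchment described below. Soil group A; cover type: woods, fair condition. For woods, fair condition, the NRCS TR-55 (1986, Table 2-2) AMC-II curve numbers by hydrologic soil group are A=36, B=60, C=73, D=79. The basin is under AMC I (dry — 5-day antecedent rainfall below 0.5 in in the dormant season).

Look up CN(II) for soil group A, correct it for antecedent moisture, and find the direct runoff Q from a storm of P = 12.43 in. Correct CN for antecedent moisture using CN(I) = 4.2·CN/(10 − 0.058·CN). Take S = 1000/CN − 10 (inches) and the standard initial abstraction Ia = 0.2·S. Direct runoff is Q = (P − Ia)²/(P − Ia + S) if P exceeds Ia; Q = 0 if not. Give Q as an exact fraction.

NRCS table: woods, fair condition, soil group A → CN(II) = 36
Adjust CN=36 to AMC I: 4.2·36/(10 − 0.058·36) → (756/5) ÷ (989/125) = 18900/989 ≈ 19.110
Max retention: S = 1000/(18900/989) − 10 = 8000/189 in (≈ 42.328 in)
Initial abstraction Ia = S/5 = (8000/189)/5 = 1600/189 ≈ 8.466 in
Since P=12.430 > Ia=8.466: effective rainfall P−Ia = 74927/18900 in
Q: (74927/18900)² ÷ (874927/18900) = 5614055329/16536120300 in (≈ 0.340 in)

Q = 5614055329/16536120300 in ≈ 0.340 in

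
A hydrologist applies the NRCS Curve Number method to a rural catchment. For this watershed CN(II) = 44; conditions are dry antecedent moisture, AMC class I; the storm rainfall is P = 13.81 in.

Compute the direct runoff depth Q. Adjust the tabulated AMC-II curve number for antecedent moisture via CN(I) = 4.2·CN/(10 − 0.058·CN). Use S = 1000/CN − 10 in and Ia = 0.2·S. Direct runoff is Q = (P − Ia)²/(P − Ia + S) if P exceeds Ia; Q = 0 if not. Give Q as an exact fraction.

Q = 653978329/414390900 in ≈ 1.578 in

Adjust CN=44 to AMC I: 4.2·44/(10 − 0.058·44) → (924/5) ÷ (931/125) = 3300/133 ≈ 24.812
S = 1000/(3300/133) − 10 = 1000/33 in ≈ 30.303 in
Ia = 0.2·(1000/33) = 200/33 in ≈ 6.061 in
Excess rainfall: 13.810 − 6.061 = 7.749 in; P > Ia so Q > 0
Q = (25573/3300)²/((25573/3300) + 1000/33) = (653978329/10890000)/(125573/3300) = 653978329/414390900 in ≈ 1.578 in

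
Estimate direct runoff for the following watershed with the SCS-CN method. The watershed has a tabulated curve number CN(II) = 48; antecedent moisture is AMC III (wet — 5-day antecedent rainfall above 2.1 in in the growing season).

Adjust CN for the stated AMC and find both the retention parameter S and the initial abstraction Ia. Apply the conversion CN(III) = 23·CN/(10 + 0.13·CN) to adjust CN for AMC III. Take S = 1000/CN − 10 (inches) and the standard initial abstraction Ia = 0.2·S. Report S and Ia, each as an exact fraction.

Adjust CN=48 to AMC III: 23·48/(10 + 0.13·48) → 1104 ÷ (406/25) = 13800/203 ≈ 67.980
S = 1000/(13800/203) − 10 = 325/69 in ≈ 4.710 in
Initial abstraction Ia = S/5 = (325/69)/5 = 65/69 ≈ 0.942 in

S = 325/69 in ≈ 4.710 in; Ia = 65/69 in ≈ 0.942 in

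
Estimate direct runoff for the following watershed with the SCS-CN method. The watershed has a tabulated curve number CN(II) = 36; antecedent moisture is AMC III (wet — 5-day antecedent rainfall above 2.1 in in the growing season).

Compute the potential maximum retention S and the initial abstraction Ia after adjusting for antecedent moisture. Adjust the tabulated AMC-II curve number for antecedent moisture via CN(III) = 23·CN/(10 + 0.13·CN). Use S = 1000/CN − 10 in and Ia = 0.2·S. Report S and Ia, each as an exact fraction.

Wet (AMC III): CN(III) = 23·36/(10 + 0.13·36) = 828/(367/25) = 20700/367 ≈ 56.403
Retention S: 1000/CN − 10 with CN=56.403 → S = 1600/207 ≈ 7.729 in
Initial abstraction Ia = S/5 = (1600/207)/5 = 320/207 ≈ 1.546 in

S = 1600/207 in ≈ 7.729 in; Ia = 320/207 in ≈ 1.546 in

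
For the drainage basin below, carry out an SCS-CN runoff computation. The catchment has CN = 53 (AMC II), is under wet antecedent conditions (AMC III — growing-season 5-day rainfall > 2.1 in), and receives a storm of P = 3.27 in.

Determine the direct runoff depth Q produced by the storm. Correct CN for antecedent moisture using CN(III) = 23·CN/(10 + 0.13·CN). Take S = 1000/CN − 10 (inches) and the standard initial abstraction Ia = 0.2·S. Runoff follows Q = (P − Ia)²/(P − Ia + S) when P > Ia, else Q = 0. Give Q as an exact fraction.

Q = 92789079769/94425324700 in ≈ 0.983 in

Wet (AMC III): CN(III) = 23·53/(10 + 0.13·53) = 1219/(1689/100) = 121900/1689 ≈ 72.173
Retention S: 1000/CN − 10 with CN=72.173 → S = 4700/1219 ≈ 3.856 in
Initial abstraction Ia = S/5 = (4700/1219)/5 = 940/1219 ≈ 0.771 in
P − Ia = 3.270 − 0.771 = 304613/121900 ≈ 2.499 in (> 0, runoff occurs)
Runoff Q = (P−Ia)²/(P−Ia+S) = (2.499)²/(2.499+3.856) = 92789079769/94425324700 ≈ 0.983 in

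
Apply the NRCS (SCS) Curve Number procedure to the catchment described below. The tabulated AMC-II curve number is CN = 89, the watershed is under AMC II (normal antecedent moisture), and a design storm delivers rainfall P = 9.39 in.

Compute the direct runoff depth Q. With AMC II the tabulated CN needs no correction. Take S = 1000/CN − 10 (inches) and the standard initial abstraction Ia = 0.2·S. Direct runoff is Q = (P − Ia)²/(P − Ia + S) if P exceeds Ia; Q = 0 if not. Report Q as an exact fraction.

CN(II) = 89; AMC II needs no correction.
S = 1000/89 − 10 = 110/89 in ≈ 1.236 in
Ia = 0.2·(110/89) = 22/89 in ≈ 0.247 in
P − Ia = 9.390 − 0.247 = 81371/8900 ≈ 9.143 in (> 0, runoff occurs)
Q = (81371/8900)²/((81371/8900) + 110/89) = (6621239641/79210000)/(92371/8900) = 6621239641/822101900 in ≈ 8.054 in

Q = 6621239641/822101900 in ≈ 8.054 in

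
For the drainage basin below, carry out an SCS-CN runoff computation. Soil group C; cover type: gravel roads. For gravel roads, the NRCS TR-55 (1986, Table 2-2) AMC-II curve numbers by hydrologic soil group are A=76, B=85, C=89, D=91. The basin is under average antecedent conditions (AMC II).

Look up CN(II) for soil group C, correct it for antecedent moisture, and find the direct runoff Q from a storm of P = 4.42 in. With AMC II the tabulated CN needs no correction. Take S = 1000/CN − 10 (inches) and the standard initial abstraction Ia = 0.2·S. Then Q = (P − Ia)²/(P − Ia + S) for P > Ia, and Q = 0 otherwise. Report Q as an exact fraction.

NRCS table: gravel roads, soil group C → CN(II) = 89
AMC II — tabulated CN = 89 applies directly.
Retention S: 1000/CN − 10 with CN=89.000 → S = 110/89 ≈ 1.236 in
Ia = 0.2S: 0.2·1.236 = 0.247 in (exactly 22/89)
P − Ia = 4.420 − 0.247 = 18569/4450 ≈ 4.173 in (> 0, runoff occurs)
Q = (18569/4450)²/((18569/4450) + 110/89) = (344807761/19802500)/(24069/4450) = 344807761/107107050 in ≈ 3.219 in

Q = 344807761/107107050 in ≈ 3.219 in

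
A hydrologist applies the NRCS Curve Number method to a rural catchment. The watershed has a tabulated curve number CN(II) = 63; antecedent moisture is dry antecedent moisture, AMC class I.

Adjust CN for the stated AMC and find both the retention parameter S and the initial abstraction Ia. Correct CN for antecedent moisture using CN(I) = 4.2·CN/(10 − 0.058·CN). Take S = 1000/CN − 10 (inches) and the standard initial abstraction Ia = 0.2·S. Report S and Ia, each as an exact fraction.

Adjust CN=63 to AMC I: 4.2·63/(10 − 0.058·63) → (1323/5) ÷ (3173/500) = 132300/3173 ≈ 41.696
Max retention: S = 1000/(132300/3173) − 10 = 18500/1323 in (≈ 13.983 in)
Ia = 0.2·(18500/1323) = 3700/1323 in ≈ 2.797 in

S = 18500/1323 in ≈ 13.983 in; Ia = 3700/1323 in ≈ 2.797 in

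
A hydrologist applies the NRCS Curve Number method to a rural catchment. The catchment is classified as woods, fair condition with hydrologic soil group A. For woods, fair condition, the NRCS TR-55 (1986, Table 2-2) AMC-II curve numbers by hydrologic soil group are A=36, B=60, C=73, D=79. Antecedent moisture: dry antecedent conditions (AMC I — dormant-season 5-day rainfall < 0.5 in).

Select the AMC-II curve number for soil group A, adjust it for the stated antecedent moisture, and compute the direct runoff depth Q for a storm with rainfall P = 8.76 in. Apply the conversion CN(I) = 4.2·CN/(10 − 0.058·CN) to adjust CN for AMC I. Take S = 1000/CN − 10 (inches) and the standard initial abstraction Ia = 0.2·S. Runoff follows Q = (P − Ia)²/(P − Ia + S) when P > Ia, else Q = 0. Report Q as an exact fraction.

Q = 1934881/951572475 in ≈ 0.002 in

NRCS table: woods, fair condition, soil group A → CN(II) = 36
Adjust CN=36 to AMC I: 4.2·36/(10 − 0.058·36) → (756/5) ÷ (989/125) = 18900/989 ≈ 19.110
Retention S: 1000/CN − 10 with CN=19.110 → S = 8000/189 ≈ 42.328 in
Initial abstraction Ia = S/5 = (8000/189)/5 = 1600/189 ≈ 8.466 in
Excess rainfall: 8.760 − 8.466 = 0.294 in; P > Ia so Q > 0
Q = (1391/4725)²/((1391/4725) + 8000/189) = (1934881/22325625)/(201391/4725) = 1934881/951572475 in ≈ 0.002 in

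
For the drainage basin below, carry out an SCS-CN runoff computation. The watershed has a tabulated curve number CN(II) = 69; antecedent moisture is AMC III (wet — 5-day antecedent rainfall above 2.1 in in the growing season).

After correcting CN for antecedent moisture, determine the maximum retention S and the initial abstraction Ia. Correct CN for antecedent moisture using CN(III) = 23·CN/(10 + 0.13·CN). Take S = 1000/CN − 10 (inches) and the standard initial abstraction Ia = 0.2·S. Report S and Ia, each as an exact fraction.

CN(III) from CN(II)=69: (23·69)/(10 + 0.13·69) = 158700/1897 ≈ 83.658
Max retention: S = 1000/(158700/1897) − 10 = 3100/1587 in (≈ 1.953 in)
Ia = 0.2S: 0.2·1.953 = 0.391 in (exactly 620/1587)

S = 3100/1587 in ≈ 1.953 in; Ia = 620/1587 in ≈ 0.391 in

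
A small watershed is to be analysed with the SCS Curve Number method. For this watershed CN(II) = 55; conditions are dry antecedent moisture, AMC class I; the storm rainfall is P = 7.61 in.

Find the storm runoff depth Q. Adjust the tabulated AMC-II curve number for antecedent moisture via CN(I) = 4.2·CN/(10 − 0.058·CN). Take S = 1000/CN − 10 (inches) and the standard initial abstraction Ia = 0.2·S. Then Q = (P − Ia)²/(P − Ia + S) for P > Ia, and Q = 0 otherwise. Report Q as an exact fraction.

CN(I) from CN(II)=55: (4.2·55)/(10 − 0.058·55) = 7700/227 ≈ 33.921
Retention S: 1000/CN − 10 with CN=33.921 → S = 1500/77 ≈ 19.481 in
Initial abstraction Ia = S/5 = (1500/77)/5 = 300/77 ≈ 3.896 in
P − Ia = 7.610 − 3.896 = 28597/7700 ≈ 3.714 in (> 0, runoff occurs)
Q: (28597/7700)² ÷ (178597/7700) = 817788409/1375196900 in (≈ 0.595 in)

Q = 817788409/1375196900 in ≈ 0.595 in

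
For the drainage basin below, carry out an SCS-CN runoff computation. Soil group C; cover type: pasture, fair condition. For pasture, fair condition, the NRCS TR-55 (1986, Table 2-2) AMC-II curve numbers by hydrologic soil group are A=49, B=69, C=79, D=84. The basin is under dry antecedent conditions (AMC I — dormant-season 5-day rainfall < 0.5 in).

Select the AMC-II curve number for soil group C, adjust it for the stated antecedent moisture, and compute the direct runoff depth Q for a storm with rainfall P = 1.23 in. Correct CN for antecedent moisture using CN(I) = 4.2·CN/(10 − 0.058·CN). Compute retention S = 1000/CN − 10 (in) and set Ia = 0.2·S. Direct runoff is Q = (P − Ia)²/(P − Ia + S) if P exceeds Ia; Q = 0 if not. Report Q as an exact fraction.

Q = 0 in ≈ 0.000 in

NRCS table: pasture, fair condition, soil group C → CN(II) = 79
Dry (AMC I): CN(I) = 4.2·79/(10 − 0.058·79) = (1659/5)/(2709/500) = 7900/129 ≈ 61.240
Max retention: S = 1000/(7900/129) − 10 = 500/79 in (≈ 6.329 in)
Ia = 0.2S: 0.2·6.329 = 1.266 in (exactly 100/79)
P = 1.230 ≤ Ia = 1.266 in: entire storm abstracted, Q = 0.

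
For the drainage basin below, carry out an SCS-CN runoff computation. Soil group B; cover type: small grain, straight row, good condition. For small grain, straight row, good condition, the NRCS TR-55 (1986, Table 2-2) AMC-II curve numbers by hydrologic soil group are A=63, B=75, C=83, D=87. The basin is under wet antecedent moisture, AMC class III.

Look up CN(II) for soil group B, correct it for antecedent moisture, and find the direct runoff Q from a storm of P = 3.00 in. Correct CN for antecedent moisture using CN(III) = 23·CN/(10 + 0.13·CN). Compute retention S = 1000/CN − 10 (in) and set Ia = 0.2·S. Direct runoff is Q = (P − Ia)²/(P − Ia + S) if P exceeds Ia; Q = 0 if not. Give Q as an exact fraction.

Q = 34969/19803 in ≈ 1.766 in

NRCS table: small grain, straight row, good condition, soil group B → CN(II) = 75
CN(III) from CN(II)=75: (23·75)/(10 + 0.13·75) = 6900/79 ≈ 87.342
S = 1000/(6900/79) − 10 = 100/69 in ≈ 1.449 in
Ia = 0.2·(100/69) = 20/69 in ≈ 0.290 in
Since P=3.000 > Ia=0.290: effective rainfall P−Ia = 187/69 in
Runoff Q = (P−Ia)²/(P−Ia+S) = (2.710)²/(2.710+1.449) = 34969/19803 ≈ 1.766 in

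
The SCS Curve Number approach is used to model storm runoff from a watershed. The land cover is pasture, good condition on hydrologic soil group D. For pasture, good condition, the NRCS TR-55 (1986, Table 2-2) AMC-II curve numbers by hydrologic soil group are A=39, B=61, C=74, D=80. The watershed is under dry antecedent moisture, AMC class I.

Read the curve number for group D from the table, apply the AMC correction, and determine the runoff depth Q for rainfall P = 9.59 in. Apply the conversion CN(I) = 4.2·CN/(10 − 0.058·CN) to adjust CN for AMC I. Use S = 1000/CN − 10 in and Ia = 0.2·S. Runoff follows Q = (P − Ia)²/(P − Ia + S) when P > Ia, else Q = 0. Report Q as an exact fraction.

Q = 311134321/63291900 in ≈ 4.916 in

NRCS table: pasture, good condition, soil group D → CN(II) = 80
Dry (AMC I): CN(I) = 4.2·80/(10 − 0.058·80) = 336/(134/25) = 4200/67 ≈ 62.687
Retention S: 1000/CN − 10 with CN=62.687 → S = 125/21 ≈ 5.952 in
Ia = 0.2·(125/21) = 25/21 in ≈ 1.190 in
Since P=9.590 > Ia=1.190: effective rainfall P−Ia = 17639/2100 in
Q: (17639/2100)² ÷ (30139/2100) = 311134321/63291900 in (≈ 4.916 in)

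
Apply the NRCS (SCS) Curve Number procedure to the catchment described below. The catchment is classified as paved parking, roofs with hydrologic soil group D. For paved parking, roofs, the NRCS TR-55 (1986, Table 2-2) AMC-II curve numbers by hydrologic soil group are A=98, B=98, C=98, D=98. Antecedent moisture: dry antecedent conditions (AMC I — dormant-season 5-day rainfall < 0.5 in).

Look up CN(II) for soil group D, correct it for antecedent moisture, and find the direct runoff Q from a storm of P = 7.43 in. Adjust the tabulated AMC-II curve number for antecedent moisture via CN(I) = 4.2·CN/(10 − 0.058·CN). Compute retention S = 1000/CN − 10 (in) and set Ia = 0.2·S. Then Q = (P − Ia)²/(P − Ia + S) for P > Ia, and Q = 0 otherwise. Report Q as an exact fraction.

NRCS table: paved parking, roofs, soil group D → CN(II) = 98
Adjust CN=98 to AMC I: 4.2·98/(10 − 0.058·98) → (2058/5) ÷ (1079/250) = 102900/1079 ≈ 95.366
Retention S: 1000/CN − 10 with CN=95.366 → S = 500/1029 ≈ 0.486 in
Ia = 0.2S: 0.2·0.486 = 0.097 in (exactly 100/1029)
P − Ia = 7.430 − 0.097 = 754547/102900 ≈ 7.333 in (> 0, runoff occurs)
Q: (754547/102900)² ÷ (804547/102900) = 569341175209/82787886300 in (≈ 6.877 in)

Q = 569341175209/82787886300 in ≈ 6.877 in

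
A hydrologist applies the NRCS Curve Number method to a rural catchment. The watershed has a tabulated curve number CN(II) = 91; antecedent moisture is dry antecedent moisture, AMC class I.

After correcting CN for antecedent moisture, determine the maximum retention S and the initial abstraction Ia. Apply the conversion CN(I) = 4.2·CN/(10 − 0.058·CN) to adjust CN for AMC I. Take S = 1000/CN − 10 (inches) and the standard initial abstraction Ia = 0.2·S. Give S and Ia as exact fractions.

S = 1500/637 in ≈ 2.355 in; Ia = 300/637 in ≈ 0.471 in

CN(I) from CN(II)=91: (4.2·91)/(10 − 0.058·91) = 63700/787 ≈ 80.940
Max retention: S = 1000/(63700/787) − 10 = 1500/637 in (≈ 2.355 in)
Ia = 0.2S: 0.2·2.355 = 0.471 in (exactly 300/637)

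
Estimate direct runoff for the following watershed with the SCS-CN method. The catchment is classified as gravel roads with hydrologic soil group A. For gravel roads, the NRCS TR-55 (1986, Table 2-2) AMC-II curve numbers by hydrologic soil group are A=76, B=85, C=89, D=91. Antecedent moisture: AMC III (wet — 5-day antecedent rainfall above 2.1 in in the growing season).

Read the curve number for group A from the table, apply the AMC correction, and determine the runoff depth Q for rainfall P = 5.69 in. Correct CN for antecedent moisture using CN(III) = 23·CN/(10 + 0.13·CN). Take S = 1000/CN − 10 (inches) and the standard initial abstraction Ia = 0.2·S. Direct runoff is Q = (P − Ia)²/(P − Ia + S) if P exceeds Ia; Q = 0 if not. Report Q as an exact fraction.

Q = 56004642409/12963736100 in ≈ 4.320 in

NRCS table: gravel roads, soil group A → CN(II) = 76
Wet (AMC III): CN(III) = 23·76/(10 + 0.13·76) = 1748/(497/25) = 43700/497 ≈ 87.928
Retention S: 1000/CN − 10 with CN=87.928 → S = 600/437 ≈ 1.373 in
Initial abstraction Ia = S/5 = (600/437)/5 = 120/437 ≈ 0.275 in
P − Ia = 5.690 − 0.275 = 236653/43700 ≈ 5.415 in (> 0, runoff occurs)
Q = (236653/43700)²/((236653/43700) + 600/437) = (56004642409/1909690000)/(296653/43700) = 56004642409/12963736100 in ≈ 4.320 in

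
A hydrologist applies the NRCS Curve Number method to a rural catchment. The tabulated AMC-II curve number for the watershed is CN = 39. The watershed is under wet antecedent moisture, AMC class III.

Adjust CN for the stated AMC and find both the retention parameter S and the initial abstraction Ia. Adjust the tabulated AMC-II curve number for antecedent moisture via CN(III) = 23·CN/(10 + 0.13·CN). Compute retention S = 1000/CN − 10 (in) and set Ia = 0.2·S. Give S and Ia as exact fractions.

Adjust CN=39 to AMC III: 23·39/(10 + 0.13·39) → 897 ÷ (1507/100) = 89700/1507 ≈ 59.522
Max retention: S = 1000/(89700/1507) − 10 = 6100/897 in (≈ 6.800 in)
Ia = 0.2·(6100/897) = 1220/897 in ≈ 1.360 in

S = 6100/897 in ≈ 6.800 in; Ia = 1220/897 in ≈ 1.360 in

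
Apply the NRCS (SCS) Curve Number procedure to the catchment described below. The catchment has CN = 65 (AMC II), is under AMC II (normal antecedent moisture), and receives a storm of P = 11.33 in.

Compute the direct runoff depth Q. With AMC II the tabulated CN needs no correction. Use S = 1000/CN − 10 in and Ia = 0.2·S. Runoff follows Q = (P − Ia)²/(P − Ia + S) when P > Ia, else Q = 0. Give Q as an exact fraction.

CN(II) = 65; AMC II needs no correction.
S = 1000/65 − 10 = 70/13 in ≈ 5.385 in
Ia = 0.2S: 0.2·5.385 = 1.077 in (exactly 14/13)
Excess rainfall: 11.330 − 1.077 = 10.253 in; P > Ia so Q > 0
Runoff Q = (P−Ia)²/(P−Ia+S) = (10.253)²/(10.253+5.385) = 177662241/26427700 ≈ 6.723 in

Q = 177662241/26427700 in ≈ 6.723 in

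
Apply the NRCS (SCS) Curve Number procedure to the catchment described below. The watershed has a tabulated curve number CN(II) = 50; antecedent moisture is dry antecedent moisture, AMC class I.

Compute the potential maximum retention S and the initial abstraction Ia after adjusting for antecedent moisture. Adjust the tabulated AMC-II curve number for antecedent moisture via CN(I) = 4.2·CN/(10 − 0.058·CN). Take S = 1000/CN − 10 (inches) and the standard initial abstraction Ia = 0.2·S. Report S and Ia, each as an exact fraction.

Dry (AMC I): CN(I) = 4.2·50/(10 − 0.058·50) = 210/(71/10) = 2100/71 ≈ 29.577
Retention S: 1000/CN − 10 with CN=29.577 → S = 500/21 ≈ 23.810 in
Ia = 0.2·(500/21) = 100/21 in ≈ 4.762 in

S = 500/21 in ≈ 23.810 in; Ia = 100/21 in ≈ 4.762 in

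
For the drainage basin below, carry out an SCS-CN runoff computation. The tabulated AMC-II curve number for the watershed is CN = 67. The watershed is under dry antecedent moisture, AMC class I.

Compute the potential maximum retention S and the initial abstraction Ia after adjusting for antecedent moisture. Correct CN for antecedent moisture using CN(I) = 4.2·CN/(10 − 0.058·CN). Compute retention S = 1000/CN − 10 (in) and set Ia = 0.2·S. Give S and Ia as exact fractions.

Adjust CN=67 to AMC I: 4.2·67/(10 − 0.058·67) → (1407/5) ÷ (3057/500) = 46900/1019 ≈ 46.026
Retention S: 1000/CN − 10 with CN=46.026 → S = 5500/469 ≈ 11.727 in
Ia = 0.2S: 0.2·11.727 = 2.345 in (exactly 1100/469)

S = 5500/469 in ≈ 11.727 in; Ia = 1100/469 in ≈ 2.345 in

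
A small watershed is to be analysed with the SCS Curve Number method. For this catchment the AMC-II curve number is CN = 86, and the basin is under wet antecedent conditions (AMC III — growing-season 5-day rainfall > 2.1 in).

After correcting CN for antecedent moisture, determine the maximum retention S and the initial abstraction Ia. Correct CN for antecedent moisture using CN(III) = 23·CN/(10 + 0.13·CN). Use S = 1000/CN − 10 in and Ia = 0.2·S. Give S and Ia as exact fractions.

Wet (AMC III): CN(III) = 23·86/(10 + 0.13·86) = 1978/(1059/50) = 98900/1059 ≈ 93.390
S = 1000/(98900/1059) − 10 = 700/989 in ≈ 0.708 in
Ia = 0.2·(700/989) = 140/989 in ≈ 0.142 in

S = 700/989 in ≈ 0.708 in; Ia = 140/989 in ≈ 0.142 in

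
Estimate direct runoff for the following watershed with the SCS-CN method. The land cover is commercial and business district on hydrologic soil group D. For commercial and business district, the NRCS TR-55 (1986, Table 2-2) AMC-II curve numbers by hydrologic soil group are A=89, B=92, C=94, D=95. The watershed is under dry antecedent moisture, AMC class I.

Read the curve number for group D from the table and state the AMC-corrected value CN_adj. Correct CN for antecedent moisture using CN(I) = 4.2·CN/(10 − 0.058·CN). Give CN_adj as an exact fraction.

CN_adj = 39900/449 ≈ 88.864

NRCS table: commercial and business district, soil group D → CN(II) = 95
Adjust CN=95 to AMC I: 4.2·95/(10 − 0.058·95) → 399 ÷ (449/100) = 39900/449 ≈ 88.864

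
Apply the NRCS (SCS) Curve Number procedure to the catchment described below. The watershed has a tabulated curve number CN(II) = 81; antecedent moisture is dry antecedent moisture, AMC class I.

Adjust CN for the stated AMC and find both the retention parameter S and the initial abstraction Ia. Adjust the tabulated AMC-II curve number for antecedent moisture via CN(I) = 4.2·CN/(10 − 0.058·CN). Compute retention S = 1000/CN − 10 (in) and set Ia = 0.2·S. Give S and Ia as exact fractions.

Dry (AMC I): CN(I) = 4.2·81/(10 − 0.058·81) = (1701/5)/(2651/500) = 170100/2651 ≈ 64.164
S = 1000/(170100/2651) − 10 = 9500/1701 in ≈ 5.585 in
Ia = 0.2·(9500/1701) = 1900/1701 in ≈ 1.117 in

S = 9500/1701 in ≈ 5.585 in; Ia = 1900/1701 in ≈ 1.117 in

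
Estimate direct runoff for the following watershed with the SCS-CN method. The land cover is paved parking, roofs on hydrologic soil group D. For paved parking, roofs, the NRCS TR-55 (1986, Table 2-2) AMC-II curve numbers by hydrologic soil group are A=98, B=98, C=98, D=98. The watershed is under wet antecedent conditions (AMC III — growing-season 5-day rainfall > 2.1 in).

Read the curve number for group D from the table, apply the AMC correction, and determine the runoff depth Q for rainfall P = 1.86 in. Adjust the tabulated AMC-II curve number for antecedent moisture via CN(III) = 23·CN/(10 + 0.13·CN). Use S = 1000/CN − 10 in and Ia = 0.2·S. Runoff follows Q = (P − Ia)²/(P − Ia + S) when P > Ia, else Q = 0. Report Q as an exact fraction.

NRCS table: paved parking, roofs, soil group D → CN(II) = 98
Wet (AMC III): CN(III) = 23·98/(10 + 0.13·98) = 2254/(1137/50) = 112700/1137 ≈ 99.120
S = 1000/(112700/1137) − 10 = 100/1127 in ≈ 0.089 in
Initial abstraction Ia = S/5 = (100/1127)/5 = 20/1127 ≈ 0.018 in
Excess rainfall: 1.860 − 0.018 = 1.842 in; P > Ia so Q > 0
Q = (103811/56350)²/((103811/56350) + 100/1127) = (10776723721/3175322500)/(108811/56350) = 10776723721/6131499850 in ≈ 1.758 in

Q = 10776723721/6131499850 in ≈ 1.758 in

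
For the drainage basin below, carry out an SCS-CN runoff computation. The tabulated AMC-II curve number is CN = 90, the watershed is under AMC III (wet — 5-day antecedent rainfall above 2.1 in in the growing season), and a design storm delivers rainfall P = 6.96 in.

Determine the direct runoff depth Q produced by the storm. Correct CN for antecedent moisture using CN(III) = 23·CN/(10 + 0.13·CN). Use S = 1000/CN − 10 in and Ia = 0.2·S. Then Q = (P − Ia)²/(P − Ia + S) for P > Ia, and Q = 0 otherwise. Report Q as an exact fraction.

CN(III) from CN(II)=90: (23·90)/(10 + 0.13·90) = 20700/217 ≈ 95.392
S = 1000/(20700/217) − 10 = 100/207 in ≈ 0.483 in
Initial abstraction Ia = S/5 = (100/207)/5 = 20/207 ≈ 0.097 in
Excess rainfall: 6.960 − 0.097 = 6.863 in; P > Ia so Q > 0
Q: (35518/5175)² ÷ (38018/5175) = 630764162/98371575 in (≈ 6.412 in)

Q = 630764162/98371575 in ≈ 6.412 in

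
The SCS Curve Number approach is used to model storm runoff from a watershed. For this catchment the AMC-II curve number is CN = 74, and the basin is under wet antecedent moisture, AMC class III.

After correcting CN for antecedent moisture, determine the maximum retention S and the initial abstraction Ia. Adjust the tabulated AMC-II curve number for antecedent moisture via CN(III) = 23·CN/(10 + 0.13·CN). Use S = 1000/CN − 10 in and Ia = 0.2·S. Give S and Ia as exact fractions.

S = 1300/851 in ≈ 1.528 in; Ia = 260/851 in ≈ 0.306 in

CN(III) from CN(II)=74: (23·74)/(10 + 0.13·74) = 85100/981 ≈ 86.748
S = 1000/(85100/981) − 10 = 1300/851 in ≈ 1.528 in
Ia = 0.2·(1300/851) = 260/851 in ≈ 0.306 in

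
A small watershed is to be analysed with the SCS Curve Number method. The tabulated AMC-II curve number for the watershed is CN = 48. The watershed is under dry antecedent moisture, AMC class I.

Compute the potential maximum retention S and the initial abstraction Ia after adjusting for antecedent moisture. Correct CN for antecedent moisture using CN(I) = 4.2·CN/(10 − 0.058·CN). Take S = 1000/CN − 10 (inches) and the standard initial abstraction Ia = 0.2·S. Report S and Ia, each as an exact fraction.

Adjust CN=48 to AMC I: 4.2·48/(10 − 0.058·48) → (1008/5) ÷ (902/125) = 12600/451 ≈ 27.938
Max retention: S = 1000/(12600/451) − 10 = 1625/63 in (≈ 25.794 in)
Initial abstraction Ia = S/5 = (1625/63)/5 = 325/63 ≈ 5.159 in

S = 1625/63 in ≈ 25.794 in; Ia = 325/63 in ≈ 5.159 in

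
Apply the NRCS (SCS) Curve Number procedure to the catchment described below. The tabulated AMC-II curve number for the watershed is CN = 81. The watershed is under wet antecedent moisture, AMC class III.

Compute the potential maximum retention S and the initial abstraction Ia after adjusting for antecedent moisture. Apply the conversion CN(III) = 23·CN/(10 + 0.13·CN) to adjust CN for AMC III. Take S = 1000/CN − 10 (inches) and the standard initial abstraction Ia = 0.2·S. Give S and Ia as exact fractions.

S = 1900/1863 in ≈ 1.020 in; Ia = 380/1863 in ≈ 0.204 in

CN(III) from CN(II)=81: (23·81)/(10 + 0.13·81) = 186300/2053 ≈ 90.745
Retention S: 1000/CN − 10 with CN=90.745 → S = 1900/1863 ≈ 1.020 in
Ia = 0.2·(1900/1863) = 380/1863 in ≈ 0.204 in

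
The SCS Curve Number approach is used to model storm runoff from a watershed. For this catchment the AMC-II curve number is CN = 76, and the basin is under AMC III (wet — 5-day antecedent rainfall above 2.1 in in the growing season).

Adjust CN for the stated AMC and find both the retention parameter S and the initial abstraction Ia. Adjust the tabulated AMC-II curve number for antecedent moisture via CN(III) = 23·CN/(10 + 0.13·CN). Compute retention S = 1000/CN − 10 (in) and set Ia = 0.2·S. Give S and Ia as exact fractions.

S = 600/437 in ≈ 1.373 in; Ia = 120/437 in ≈ 0.275 in

CN(III) from CN(II)=76: (23·76)/(10 + 0.13·76) = 43700/497 ≈ 87.928
Retention S: 1000/CN − 10 with CN=87.928 → S = 600/437 ≈ 1.373 in
Ia = 0.2·(600/437) = 120/437 in ≈ 0.275 in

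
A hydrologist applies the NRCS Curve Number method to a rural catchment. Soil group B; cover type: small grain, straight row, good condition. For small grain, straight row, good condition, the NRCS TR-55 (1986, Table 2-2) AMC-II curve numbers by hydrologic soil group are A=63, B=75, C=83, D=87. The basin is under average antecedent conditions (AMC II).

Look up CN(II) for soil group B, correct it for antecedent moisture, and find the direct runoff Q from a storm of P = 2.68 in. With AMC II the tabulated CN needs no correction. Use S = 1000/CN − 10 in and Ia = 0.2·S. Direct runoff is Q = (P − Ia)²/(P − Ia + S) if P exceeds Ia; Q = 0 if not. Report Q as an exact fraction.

Q = 22801/30075 in ≈ 0.758 in

NRCS table: small grain, straight row, good condition, soil group B → CN(II) = 75
Average conditions: CN = 75 (no AMC adjustment).
Max retention: S = 1000/75 − 10 = 10/3 in (≈ 3.333 in)
Initial abstraction Ia = S/5 = (10/3)/5 = 2/3 ≈ 0.667 in
P − Ia = 2.680 − 0.667 = 151/75 ≈ 2.013 in (> 0, runoff occurs)
Q = (151/75)²/((151/75) + 10/3) = (22801/5625)/(401/75) = 22801/30075 in ≈ 0.758 in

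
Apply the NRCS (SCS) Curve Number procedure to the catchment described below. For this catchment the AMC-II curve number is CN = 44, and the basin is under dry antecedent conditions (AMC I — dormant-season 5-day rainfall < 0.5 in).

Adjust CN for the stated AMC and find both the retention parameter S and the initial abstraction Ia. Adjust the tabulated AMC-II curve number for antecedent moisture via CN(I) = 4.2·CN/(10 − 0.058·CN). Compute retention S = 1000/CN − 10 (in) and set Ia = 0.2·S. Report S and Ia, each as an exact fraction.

S = 1000/33 in ≈ 30.303 in; Ia = 200/33 in ≈ 6.061 in

Dry (AMC I): CN(I) = 4.2·44/(10 − 0.058·44) = (924/5)/(931/125) = 3300/133 ≈ 24.812
S = 1000/(3300/133) − 10 = 1000/33 in ≈ 30.303 in
Ia = 0.2·(1000/33) = 200/33 in ≈ 6.061 in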